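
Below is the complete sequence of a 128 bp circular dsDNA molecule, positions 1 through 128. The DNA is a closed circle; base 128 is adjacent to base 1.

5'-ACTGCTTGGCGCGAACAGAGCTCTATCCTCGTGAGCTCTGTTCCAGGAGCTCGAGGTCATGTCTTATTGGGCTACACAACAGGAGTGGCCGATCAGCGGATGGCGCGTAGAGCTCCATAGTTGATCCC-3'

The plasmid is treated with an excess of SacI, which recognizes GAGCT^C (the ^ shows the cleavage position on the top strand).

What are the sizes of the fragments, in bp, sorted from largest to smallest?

SacI sites (GAGCTC) start at positions 18, 33, 47, 110.
SacI cuts after base 5 of each site (before the last base), so after positions 22, 37, 51, 114.
Circular molecule, 4 cuts → 4 fragments:
  23–37 → 15 bp
  38–51 → 14 bp
  52–114 → 63 bp
  115–128 then 1–22 → 14 + 22 = 36 bp
Sorted largest to smallest: 63, 36, 15, 14 bp.

63, 36, 15, 14 bp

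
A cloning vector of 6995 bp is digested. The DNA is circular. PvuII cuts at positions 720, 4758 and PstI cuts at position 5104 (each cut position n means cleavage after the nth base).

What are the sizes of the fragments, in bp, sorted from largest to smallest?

4038, 2611, 346 bp

Combined cut positions (sorted): 720, 4758, 5104.
Circular molecule, 3 cuts → 3 fragments:
  4758 − 720 = 4038 bp
  5104 − 4758 = 346 bp
  wrap: 6995 − 5104 + 720 = 2611 bp
Sorted largest to smallest: 4038, 2611, 346 bp.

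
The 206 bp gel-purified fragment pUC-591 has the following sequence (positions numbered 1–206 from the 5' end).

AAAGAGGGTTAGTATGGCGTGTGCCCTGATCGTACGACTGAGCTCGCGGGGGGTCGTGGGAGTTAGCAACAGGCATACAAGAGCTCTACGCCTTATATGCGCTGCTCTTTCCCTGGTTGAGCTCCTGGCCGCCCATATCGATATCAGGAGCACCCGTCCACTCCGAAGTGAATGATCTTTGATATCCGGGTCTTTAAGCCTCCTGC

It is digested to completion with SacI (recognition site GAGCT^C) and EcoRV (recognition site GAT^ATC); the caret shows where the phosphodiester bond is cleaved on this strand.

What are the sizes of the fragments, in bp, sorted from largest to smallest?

SacI sites (GAGCTC) start at positions 40, 81, 119.
SacI cuts after base 5 of each site (before the last base), so after positions 44, 85, 123.
EcoRV sites (GATATC) start at positions 140, 181.
EcoRV cuts after base 3 of each site, so after positions 142, 183.
Combined cut positions: 44, 85, 123, 142, 183.
Linear molecule, 5 cuts → 6 fragments:
  1–44 → 44 bp
  45–85 → 41 bp
  86–123 → 38 bp
  124–142 → 19 bp
  143–183 → 41 bp
  184–206 → 23 bp
Sorted largest to smallest: 44, 41, 41, 38, 23, 19 bp.

44, 41, 41, 38, 23, 19 bp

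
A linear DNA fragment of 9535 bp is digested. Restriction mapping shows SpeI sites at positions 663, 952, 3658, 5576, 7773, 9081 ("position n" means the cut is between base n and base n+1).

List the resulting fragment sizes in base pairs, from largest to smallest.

2706, 2197, 1918, 1308, 663, 454, 289 bp

Linear molecule, 6 cuts → 7 fragments:
  663 − 0 = 663 bp
  952 − 663 = 289 bp
  3658 − 952 = 2706 bp
  5576 − 3658 = 1918 bp
  7773 − 5576 = 2197 bp
  9081 − 7773 = 1308 bp
  9535 − 9081 = 454 bp
Sorted largest to smallest: 2706, 2197, 1918, 1308, 663, 454, 289 bp.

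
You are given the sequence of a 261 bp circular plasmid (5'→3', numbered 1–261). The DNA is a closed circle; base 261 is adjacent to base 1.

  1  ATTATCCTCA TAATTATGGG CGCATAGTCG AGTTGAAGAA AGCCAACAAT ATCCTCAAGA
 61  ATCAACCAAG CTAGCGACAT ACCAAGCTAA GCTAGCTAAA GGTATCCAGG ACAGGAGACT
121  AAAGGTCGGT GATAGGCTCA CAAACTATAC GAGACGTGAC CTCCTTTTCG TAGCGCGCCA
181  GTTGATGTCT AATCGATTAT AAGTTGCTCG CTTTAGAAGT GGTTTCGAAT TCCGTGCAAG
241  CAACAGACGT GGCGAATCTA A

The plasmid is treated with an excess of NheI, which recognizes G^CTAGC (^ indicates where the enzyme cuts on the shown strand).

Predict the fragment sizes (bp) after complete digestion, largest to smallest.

240, 21 bp

NheI sites (GCTAGC) start at positions 70, 91.
NheI cuts after the first base of each site, so after positions 70, 91.
Circular molecule, 2 cuts → 2 fragments:
  71–91 → 21 bp
  92–261 then 1–70 → 170 + 70 = 240 bp
Sorted largest to smallest: 240, 21 bp.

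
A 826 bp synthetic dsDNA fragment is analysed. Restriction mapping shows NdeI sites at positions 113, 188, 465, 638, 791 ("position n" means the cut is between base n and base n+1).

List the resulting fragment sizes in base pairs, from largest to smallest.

Linear molecule, 5 cuts → 6 fragments:
  113 − 0 = 113 bp
  188 − 113 = 75 bp
  465 − 188 = 277 bp
  638 − 465 = 173 bp
  791 − 638 = 153 bp
  826 − 791 = 35 bp
Sorted largest to smallest: 277, 173, 153, 113, 75, 35 bp.

277, 173, 153, 113, 75, 35 bp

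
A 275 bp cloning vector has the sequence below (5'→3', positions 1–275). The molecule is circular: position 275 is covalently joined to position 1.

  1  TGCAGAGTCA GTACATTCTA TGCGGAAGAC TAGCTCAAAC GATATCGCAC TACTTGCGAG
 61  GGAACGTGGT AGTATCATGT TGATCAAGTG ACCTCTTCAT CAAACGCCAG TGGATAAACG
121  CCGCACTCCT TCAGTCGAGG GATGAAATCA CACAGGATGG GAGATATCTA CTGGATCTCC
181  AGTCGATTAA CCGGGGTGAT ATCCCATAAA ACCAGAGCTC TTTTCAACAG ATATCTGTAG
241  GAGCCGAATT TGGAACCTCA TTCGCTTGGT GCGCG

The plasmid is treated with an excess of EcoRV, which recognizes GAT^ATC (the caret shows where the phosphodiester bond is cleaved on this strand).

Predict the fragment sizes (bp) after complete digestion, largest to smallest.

EcoRV sites (GATATC) start at positions 41, 163, 198, 230.
EcoRV cuts after base 3 of each site, so after positions 43, 165, 200, 232.
Circular molecule, 4 cuts → 4 fragments:
  44–165 → 122 bp
  166–200 → 35 bp
  201–232 → 32 bp
  233–275 then 1–43 → 43 + 43 = 86 bp
Sorted largest to smallest: 122, 86, 35, 32 bp.

122, 86, 35, 32 bp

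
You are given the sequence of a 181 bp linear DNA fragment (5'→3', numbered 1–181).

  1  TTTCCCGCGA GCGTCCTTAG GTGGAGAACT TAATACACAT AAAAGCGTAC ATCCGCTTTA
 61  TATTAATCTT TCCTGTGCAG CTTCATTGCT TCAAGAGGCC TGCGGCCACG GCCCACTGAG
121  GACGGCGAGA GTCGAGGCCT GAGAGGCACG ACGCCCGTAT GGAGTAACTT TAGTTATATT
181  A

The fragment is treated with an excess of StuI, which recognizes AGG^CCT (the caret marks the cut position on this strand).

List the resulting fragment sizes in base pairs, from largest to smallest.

98, 44, 39 bp

StuI sites (AGGCCT) start at positions 96, 135.
StuI cuts after base 3 of each site, so after positions 98, 137.
Linear molecule, 2 cuts → 3 fragments:
  1–98 → 98 bp
  99–137 → 39 bp
  138–181 → 44 bp
Sorted largest to smallest: 98, 44, 39 bp.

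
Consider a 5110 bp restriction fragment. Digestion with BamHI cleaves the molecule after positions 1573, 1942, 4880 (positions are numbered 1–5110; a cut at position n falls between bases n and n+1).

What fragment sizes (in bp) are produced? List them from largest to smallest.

2938, 1573, 369, 230 bp

Linear molecule, 3 cuts → 4 fragments:
  1573 − 0 = 1573 bp
  1942 − 1573 = 369 bp
  4880 − 1942 = 2938 bp
  5110 − 4880 = 230 bp
Sorted largest to smallest: 2938, 1573, 369, 230 bp.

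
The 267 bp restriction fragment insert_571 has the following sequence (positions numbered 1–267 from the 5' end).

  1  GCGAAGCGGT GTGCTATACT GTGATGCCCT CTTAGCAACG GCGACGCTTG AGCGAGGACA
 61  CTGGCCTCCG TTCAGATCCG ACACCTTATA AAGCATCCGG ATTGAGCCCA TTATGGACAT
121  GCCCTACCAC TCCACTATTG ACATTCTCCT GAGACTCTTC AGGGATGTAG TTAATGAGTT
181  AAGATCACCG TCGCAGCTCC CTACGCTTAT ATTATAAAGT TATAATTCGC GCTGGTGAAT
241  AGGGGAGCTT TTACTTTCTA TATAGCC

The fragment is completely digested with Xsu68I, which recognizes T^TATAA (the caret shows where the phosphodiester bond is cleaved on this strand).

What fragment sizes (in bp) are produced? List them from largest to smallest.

126, 86, 47, 8 bp

Xsu68I sites (TTATAA) start at positions 86, 212, 220.
Xsu68I cuts after the first base of each site, so after positions 86, 212, 220.
Linear molecule, 3 cuts → 4 fragments:
  1–86 → 86 bp
  87–212 → 126 bp
  213–220 → 8 bp
  221–267 → 47 bp
Sorted largest to smallest: 126, 86, 47, 8 bp.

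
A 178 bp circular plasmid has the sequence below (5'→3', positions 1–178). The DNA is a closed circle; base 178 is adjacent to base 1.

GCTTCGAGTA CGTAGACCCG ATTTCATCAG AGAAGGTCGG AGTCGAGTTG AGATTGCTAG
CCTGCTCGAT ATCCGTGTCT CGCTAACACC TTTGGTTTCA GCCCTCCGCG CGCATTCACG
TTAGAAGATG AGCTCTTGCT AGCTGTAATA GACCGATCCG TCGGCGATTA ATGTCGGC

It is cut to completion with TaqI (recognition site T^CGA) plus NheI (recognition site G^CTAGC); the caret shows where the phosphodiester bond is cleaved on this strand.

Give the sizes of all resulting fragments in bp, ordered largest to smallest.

72, 44, 39, 13, 10 bp

TaqI sites (TCGA) start at positions 4, 43, 66.
TaqI cuts after the first base of each site, so after positions 4, 43, 66.
NheI sites (GCTAGC) start at positions 56, 138.
NheI cuts after the first base of each site, so after positions 56, 138.
Combined cut positions: 4, 43, 56, 66, 138.
Circular molecule, 5 cuts → 5 fragments:
  5–43 → 39 bp
  44–56 → 13 bp
  57–66 → 10 bp
  67–138 → 72 bp
  139–178 then 1–4 → 40 + 4 = 44 bp
Sorted largest to smallest: 72, 44, 39, 13, 10 bp.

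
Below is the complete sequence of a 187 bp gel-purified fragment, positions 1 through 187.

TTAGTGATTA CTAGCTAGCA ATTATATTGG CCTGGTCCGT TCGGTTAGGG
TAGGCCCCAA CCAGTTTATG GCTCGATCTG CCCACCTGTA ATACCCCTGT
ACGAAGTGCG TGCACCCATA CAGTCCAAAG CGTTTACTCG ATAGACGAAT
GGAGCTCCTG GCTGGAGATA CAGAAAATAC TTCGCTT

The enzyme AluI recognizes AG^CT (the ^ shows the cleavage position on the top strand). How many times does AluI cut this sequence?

AGCT occurs starting at positions 13, 153.
AluI cuts at 2 sites.

2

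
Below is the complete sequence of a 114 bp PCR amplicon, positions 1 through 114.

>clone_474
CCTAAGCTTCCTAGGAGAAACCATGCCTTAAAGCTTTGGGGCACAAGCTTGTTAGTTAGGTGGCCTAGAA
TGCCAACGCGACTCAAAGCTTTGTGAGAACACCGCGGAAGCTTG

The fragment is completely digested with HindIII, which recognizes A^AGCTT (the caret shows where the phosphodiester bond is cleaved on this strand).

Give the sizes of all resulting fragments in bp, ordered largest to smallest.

41, 27, 22, 14, 6, 4 bp

HindIII sites (AAGCTT) start at positions 4, 31, 45, 86, 108.
HindIII cuts after the first base of each site, so after positions 4, 31, 45, 86, 108.
Linear molecule, 5 cuts → 6 fragments:
  1–4 → 4 bp
  5–31 → 27 bp
  32–45 → 14 bp
  46–86 → 41 bp
  87–108 → 22 bp
  109–114 → 6 bp
Sorted largest to smallest: 41, 27, 22, 14, 6, 4 bp.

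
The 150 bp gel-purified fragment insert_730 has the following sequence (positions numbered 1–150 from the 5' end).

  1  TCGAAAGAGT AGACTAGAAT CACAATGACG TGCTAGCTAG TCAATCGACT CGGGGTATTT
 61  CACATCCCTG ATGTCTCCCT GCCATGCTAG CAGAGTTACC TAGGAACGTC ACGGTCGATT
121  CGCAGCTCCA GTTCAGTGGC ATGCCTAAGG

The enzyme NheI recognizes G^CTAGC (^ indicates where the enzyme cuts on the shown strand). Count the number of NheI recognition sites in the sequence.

GCTAGC occurs starting at positions 32, 86.
NheI cuts at 2 sites.

2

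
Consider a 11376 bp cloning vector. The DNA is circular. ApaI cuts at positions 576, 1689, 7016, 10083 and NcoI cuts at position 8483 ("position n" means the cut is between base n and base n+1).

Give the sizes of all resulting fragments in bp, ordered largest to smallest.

5327, 1869, 1600, 1467, 1113 bp

Combined cut positions (sorted): 576, 1689, 7016, 8483, 10083.
Circular molecule, 5 cuts → 5 fragments:
  1689 − 576 = 1113 bp
  7016 − 1689 = 5327 bp
  8483 − 7016 = 1467 bp
  10083 − 8483 = 1600 bp
  wrap: 11376 − 10083 + 576 = 1869 bp
Sorted largest to smallest: 5327, 1869, 1600, 1467, 1113 bp.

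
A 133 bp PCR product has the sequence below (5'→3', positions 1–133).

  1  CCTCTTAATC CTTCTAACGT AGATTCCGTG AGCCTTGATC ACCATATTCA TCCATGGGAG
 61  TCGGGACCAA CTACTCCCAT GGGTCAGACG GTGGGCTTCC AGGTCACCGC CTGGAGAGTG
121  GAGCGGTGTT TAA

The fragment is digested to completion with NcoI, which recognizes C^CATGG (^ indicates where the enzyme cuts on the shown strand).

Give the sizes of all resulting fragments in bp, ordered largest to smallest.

56, 52, 25 bp

NcoI sites (CCATGG) start at positions 52, 77.
NcoI cuts after the first base of each site, so after positions 52, 77.
Linear molecule, 2 cuts → 3 fragments:
  1–52 → 52 bp
  53–77 → 25 bp
  78–133 → 56 bp
Sorted largest to smallest: 56, 52, 25 bp.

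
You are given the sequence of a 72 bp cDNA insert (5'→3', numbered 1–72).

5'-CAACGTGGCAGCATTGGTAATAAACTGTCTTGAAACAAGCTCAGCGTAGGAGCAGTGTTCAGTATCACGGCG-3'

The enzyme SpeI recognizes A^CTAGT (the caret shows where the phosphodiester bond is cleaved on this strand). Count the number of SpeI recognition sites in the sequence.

0

No occurrence of ACTAGT is present in the sequence.
SpeI does not cut: 0 sites.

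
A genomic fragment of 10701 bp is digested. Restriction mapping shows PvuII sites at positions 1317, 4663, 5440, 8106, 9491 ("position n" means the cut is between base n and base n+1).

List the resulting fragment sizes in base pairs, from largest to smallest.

3346, 2666, 1385, 1317, 1210, 777 bp

Linear molecule, 5 cuts → 6 fragments:
  1317 − 0 = 1317 bp
  4663 − 1317 = 3346 bp
  5440 − 4663 = 777 bp
  8106 − 5440 = 2666 bp
  9491 − 8106 = 1385 bp
  10701 − 9491 = 1210 bp
Sorted largest to smallest: 3346, 2666, 1385, 1317, 1210, 777 bp.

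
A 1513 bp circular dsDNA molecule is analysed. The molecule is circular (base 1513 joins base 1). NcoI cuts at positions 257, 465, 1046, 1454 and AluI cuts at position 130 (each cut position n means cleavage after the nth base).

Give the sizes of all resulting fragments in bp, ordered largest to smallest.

581, 408, 208, 189, 127 bp

Combined cut positions (sorted): 130, 257, 465, 1046, 1454.
Circular molecule, 5 cuts → 5 fragments:
  257 − 130 = 127 bp
  465 − 257 = 208 bp
  1046 − 465 = 581 bp
  1454 − 1046 = 408 bp
  wrap: 1513 − 1454 + 130 = 189 bp
Sorted largest to smallest: 581, 408, 208, 189, 127 bp.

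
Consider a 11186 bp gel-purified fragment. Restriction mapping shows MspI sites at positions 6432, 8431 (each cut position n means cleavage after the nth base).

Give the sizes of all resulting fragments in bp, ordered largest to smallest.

Linear molecule, 2 cuts → 3 fragments:
  6432 − 0 = 6432 bp
  8431 − 6432 = 1999 bp
  11186 − 8431 = 2755 bp
Sorted largest to smallest: 6432, 2755, 1999 bp.

6432, 2755, 1999 bp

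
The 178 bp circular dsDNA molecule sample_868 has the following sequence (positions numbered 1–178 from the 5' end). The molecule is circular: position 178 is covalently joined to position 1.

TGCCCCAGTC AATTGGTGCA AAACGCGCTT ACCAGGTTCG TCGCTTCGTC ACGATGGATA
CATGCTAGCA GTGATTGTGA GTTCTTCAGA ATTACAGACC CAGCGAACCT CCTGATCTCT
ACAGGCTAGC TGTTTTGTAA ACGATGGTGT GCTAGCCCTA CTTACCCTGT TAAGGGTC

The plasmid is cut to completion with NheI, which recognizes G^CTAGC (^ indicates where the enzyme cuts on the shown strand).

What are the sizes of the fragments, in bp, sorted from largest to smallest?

91, 61, 26 bp

NheI sites (GCTAGC) start at positions 64, 125, 151.
NheI cuts after the first base of each site, so after positions 64, 125, 151.
Circular molecule, 3 cuts → 3 fragments:
  65–125 → 61 bp
  126–151 → 26 bp
  152–178 then 1–64 → 27 + 64 = 91 bp
Sorted largest to smallest: 91, 61, 26 bp.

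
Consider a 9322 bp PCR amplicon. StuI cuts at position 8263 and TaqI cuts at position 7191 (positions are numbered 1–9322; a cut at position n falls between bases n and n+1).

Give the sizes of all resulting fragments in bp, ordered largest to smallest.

7191, 1072, 1059 bp

Combined cut positions (sorted): 7191, 8263.
Linear molecule, 2 cuts → 3 fragments:
  7191 − 0 = 7191 bp
  8263 − 7191 = 1072 bp
  9322 − 8263 = 1059 bp
Sorted largest to smallest: 7191, 1072, 1059 bp.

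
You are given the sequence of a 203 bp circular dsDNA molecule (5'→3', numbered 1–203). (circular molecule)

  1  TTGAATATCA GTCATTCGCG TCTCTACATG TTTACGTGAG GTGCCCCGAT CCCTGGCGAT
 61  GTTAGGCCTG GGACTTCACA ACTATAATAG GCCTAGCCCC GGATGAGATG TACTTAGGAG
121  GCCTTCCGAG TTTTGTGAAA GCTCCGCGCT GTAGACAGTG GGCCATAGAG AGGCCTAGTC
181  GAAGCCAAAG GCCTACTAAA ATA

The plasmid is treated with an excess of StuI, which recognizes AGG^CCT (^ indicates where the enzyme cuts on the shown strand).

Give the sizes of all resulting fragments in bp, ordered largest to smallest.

78, 52, 30, 25, 18 bp

StuI sites (AGGCCT) start at positions 64, 89, 119, 171, 189.
StuI cuts after base 3 of each site, so after positions 66, 91, 121, 173, 191.
Circular molecule, 5 cuts → 5 fragments:
  67–91 → 25 bp
  92–121 → 30 bp
  122–173 → 52 bp
  174–191 → 18 bp
  192–203 then 1–66 → 12 + 66 = 78 bp
Sorted largest to smallest: 78, 52, 30, 25, 18 bp.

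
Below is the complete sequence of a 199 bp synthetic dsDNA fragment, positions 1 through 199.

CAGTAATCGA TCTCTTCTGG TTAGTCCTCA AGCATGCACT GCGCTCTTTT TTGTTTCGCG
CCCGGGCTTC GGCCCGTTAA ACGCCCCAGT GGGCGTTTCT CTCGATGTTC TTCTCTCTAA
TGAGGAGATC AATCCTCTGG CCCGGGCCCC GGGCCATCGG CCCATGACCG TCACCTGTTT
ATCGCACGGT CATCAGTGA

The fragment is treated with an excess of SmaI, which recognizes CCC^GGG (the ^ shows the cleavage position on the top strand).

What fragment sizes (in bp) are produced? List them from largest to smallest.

80, 63, 49, 7 bp

SmaI sites (CCCGGG) start at positions 61, 141, 148.
SmaI cuts after base 3 of each site, so after positions 63, 143, 150.
Linear molecule, 3 cuts → 4 fragments:
  1–63 → 63 bp
  64–143 → 80 bp
  144–150 → 7 bp
  151–199 → 49 bp
Sorted largest to smallest: 80, 63, 49, 7 bp.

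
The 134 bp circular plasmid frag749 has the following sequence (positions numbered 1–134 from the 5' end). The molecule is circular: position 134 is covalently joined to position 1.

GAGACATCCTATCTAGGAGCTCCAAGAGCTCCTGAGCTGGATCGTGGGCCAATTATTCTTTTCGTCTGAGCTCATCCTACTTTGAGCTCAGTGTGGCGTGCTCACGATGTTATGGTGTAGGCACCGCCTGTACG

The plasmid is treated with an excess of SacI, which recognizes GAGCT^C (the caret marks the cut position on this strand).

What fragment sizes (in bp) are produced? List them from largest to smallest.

SacI sites (GAGCTC) start at positions 17, 26, 68, 84.
SacI cuts after base 5 of each site (before the last base), so after positions 21, 30, 72, 88.
Circular molecule, 4 cuts → 4 fragments:
  22–30 → 9 bp
  31–72 → 42 bp
  73–88 → 16 bp
  89–134 then 1–21 → 46 + 21 = 67 bp
Sorted largest to smallest: 67, 42, 16, 9 bp.

67, 42, 16, 9 bp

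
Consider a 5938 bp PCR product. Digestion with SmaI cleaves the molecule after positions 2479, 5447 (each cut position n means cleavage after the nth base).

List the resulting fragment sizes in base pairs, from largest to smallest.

Linear molecule, 2 cuts → 3 fragments:
  2479 − 0 = 2479 bp
  5447 − 2479 = 2968 bp
  5938 − 5447 = 491 bp
Sorted largest to smallest: 2968, 2479, 491 bp.

2968, 2479, 491 bp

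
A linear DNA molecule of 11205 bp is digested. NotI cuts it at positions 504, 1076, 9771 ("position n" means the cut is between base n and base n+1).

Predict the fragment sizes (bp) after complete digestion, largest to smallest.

Linear molecule, 3 cuts → 4 fragments:
  504 − 0 = 504 bp
  1076 − 504 = 572 bp
  9771 − 1076 = 8695 bp
  11205 − 9771 = 1434 bp
Sorted largest to smallest: 8695, 1434, 572, 504 bp.

8695, 1434, 572, 504 bp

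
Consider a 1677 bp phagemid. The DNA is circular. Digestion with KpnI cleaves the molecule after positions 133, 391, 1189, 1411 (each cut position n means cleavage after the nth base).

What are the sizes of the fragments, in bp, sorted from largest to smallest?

Circular molecule, 4 cuts → 4 fragments:
  391 − 133 = 258 bp
  1189 − 391 = 798 bp
  1411 − 1189 = 222 bp
  wrap: 1677 − 1411 + 133 = 399 bp
Sorted largest to smallest: 798, 399, 258, 222 bp.

798, 399, 258, 222 bp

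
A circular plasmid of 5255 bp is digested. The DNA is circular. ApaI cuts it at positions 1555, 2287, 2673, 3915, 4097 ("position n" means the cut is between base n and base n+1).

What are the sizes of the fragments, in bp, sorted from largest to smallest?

Circular molecule, 5 cuts → 5 fragments:
  2287 − 1555 = 732 bp
  2673 − 2287 = 386 bp
  3915 − 2673 = 1242 bp
  4097 − 3915 = 182 bp
  wrap: 5255 − 4097 + 1555 = 2713 bp
Sorted largest to smallest: 2713, 1242, 732, 386, 182 bp.

2713, 1242, 732, 386, 182 bp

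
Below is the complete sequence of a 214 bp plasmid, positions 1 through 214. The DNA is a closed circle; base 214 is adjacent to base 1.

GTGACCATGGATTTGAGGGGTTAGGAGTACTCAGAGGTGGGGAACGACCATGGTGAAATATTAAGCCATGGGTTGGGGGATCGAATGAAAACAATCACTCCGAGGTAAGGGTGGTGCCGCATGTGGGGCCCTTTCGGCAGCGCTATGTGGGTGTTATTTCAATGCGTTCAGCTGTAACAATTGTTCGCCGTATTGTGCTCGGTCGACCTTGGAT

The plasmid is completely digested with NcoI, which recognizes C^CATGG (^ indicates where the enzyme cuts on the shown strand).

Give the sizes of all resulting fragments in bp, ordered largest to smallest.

NcoI sites (CCATGG) start at positions 5, 48, 66.
NcoI cuts after the first base of each site, so after positions 5, 48, 66.
Circular molecule, 3 cuts → 3 fragments:
  6–48 → 43 bp
  49–66 → 18 bp
  67–214 then 1–5 → 148 + 5 = 153 bp
Sorted largest to smallest: 153, 43, 18 bp.

153, 43, 18 bp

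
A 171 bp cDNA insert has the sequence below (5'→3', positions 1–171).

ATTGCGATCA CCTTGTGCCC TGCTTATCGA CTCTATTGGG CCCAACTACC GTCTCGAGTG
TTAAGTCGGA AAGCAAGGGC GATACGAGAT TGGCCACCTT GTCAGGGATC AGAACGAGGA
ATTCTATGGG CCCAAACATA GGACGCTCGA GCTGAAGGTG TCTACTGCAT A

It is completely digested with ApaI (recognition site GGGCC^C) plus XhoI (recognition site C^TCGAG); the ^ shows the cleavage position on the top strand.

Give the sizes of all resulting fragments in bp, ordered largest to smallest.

79, 42, 25, 14, 11 bp

ApaI sites (GGGCCC) start at positions 38, 128.
ApaI cuts after base 5 of each site (before the last base), so after positions 42, 132.
XhoI sites (CTCGAG) start at positions 53, 146.
XhoI cuts after the first base of each site, so after positions 53, 146.
Combined cut positions: 42, 53, 132, 146.
Linear molecule, 4 cuts → 5 fragments:
  1–42 → 42 bp
  43–53 → 11 bp
  54–132 → 79 bp
  133–146 → 14 bp
  147–171 → 25 bp
Sorted largest to smallest: 79, 42, 25, 14, 11 bp.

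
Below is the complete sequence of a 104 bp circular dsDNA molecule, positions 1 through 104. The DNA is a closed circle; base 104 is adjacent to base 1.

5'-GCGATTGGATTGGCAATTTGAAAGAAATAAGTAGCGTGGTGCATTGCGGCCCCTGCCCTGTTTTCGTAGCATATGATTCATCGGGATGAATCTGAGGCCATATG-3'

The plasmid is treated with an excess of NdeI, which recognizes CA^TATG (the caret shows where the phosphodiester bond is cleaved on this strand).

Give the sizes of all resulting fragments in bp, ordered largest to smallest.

NdeI sites (CATATG) start at positions 70, 99.
NdeI cuts after base 2 of each site, so after positions 71, 100.
Circular molecule, 2 cuts → 2 fragments:
  72–100 → 29 bp
  101–104 then 1–71 → 4 + 71 = 75 bp
Sorted largest to smallest: 75, 29 bp.

75, 29 bp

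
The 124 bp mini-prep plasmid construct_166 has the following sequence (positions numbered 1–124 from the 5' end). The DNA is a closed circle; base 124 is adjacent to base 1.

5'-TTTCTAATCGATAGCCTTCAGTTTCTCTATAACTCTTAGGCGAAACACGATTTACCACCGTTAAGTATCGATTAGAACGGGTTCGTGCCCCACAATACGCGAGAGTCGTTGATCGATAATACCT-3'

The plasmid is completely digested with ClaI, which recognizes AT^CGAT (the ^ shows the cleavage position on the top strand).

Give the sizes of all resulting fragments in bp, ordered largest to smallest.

60, 45, 19 bp

ClaI sites (ATCGAT) start at positions 7, 67, 112.
ClaI cuts after base 2 of each site, so after positions 8, 68, 113.
Circular molecule, 3 cuts → 3 fragments:
  9–68 → 60 bp
  69–113 → 45 bp
  114–124 then 1–8 → 11 + 8 = 19 bp
Sorted largest to smallest: 60, 45, 19 bp.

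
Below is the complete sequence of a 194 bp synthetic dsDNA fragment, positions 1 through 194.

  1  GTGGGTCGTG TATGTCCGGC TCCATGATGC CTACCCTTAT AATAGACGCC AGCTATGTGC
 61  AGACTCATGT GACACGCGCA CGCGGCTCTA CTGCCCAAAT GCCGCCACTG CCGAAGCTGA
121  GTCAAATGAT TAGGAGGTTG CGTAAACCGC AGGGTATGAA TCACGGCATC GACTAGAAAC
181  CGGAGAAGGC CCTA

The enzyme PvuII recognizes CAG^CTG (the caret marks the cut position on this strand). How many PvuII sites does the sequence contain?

No occurrence of CAGCTG is present in the sequence.
PvuII does not cut: 0 sites.

0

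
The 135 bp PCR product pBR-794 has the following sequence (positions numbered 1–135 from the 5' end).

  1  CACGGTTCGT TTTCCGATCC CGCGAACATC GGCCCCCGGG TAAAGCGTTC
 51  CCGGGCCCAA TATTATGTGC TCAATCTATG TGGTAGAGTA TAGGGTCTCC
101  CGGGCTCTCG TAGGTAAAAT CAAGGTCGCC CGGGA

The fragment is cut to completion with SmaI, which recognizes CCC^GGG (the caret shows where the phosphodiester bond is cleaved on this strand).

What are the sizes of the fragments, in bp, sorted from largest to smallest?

49, 37, 30, 15, 4 bp

SmaI sites (CCCGGG) start at positions 35, 50, 99, 129.
SmaI cuts after base 3 of each site, so after positions 37, 52, 101, 131.
Linear molecule, 4 cuts → 5 fragments:
  1–37 → 37 bp
  38–52 → 15 bp
  53–101 → 49 bp
  102–131 → 30 bp
  132–135 → 4 bp
Sorted largest to smallest: 49, 37, 30, 15, 4 bp.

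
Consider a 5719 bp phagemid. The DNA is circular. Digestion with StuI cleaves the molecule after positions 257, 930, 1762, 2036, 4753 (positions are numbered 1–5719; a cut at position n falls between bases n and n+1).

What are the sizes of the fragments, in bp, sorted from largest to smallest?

2717, 1223, 832, 673, 274 bp

Circular molecule, 5 cuts → 5 fragments:
  930 − 257 = 673 bp
  1762 − 930 = 832 bp
  2036 − 1762 = 274 bp
  4753 − 2036 = 2717 bp
  wrap: 5719 − 4753 + 257 = 1223 bp
Sorted largest to smallest: 2717, 1223, 832, 673, 274 bp.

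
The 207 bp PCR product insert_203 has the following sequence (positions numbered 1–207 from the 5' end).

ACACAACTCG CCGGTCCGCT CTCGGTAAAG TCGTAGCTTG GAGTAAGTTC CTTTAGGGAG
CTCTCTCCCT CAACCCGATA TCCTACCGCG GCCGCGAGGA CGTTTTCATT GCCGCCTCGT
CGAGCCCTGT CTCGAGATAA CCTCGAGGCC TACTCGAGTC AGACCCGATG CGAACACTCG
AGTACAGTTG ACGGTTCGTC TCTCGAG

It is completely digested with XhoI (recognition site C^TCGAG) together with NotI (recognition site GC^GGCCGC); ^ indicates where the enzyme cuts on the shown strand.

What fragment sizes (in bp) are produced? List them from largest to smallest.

89, 42, 25, 24, 11, 11, 5 bp

XhoI sites (CTCGAG) start at positions 131, 142, 153, 177, 202.
XhoI cuts after the first base of each site, so after positions 131, 142, 153, 177, 202.
The NotI site (GCGGCCGC) starts at position 88.
NotI cuts after base 2 of each site, so after position 89.
Combined cut positions: 89, 131, 142, 153, 177, 202.
Linear molecule, 6 cuts → 7 fragments:
  1–89 → 89 bp
  90–131 → 42 bp
  132–142 → 11 bp
  143–153 → 11 bp
  154–177 → 24 bp
  178–202 → 25 bp
  203–207 → 5 bp
Sorted largest to smallest: 89, 42, 25, 24, 11, 11, 5 bp.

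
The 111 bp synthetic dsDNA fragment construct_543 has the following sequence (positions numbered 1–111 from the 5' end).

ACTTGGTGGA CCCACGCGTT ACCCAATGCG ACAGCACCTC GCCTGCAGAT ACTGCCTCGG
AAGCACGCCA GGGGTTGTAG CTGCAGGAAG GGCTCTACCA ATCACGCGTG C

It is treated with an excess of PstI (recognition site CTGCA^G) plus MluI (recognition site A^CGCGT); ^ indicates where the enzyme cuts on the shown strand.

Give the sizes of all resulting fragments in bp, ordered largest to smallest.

38, 33, 19, 14, 7 bp

PstI sites (CTGCAG) start at positions 43, 81.
PstI cuts after base 5 of each site (before the last base), so after positions 47, 85.
MluI sites (ACGCGT) start at positions 14, 104.
MluI cuts after the first base of each site, so after positions 14, 104.
Combined cut positions: 14, 47, 85, 104.
Linear molecule, 4 cuts → 5 fragments:
  1–14 → 14 bp
  15–47 → 33 bp
  48–85 → 38 bp
  86–104 → 19 bp
  105–111 → 7 bp
Sorted largest to smallest: 38, 33, 19, 14, 7 bp.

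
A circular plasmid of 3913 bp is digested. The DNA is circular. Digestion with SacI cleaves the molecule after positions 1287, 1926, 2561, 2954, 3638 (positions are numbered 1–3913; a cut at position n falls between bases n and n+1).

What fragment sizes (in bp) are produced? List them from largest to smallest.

1562, 684, 639, 635, 393 bp

Circular molecule, 5 cuts → 5 fragments:
  1926 − 1287 = 639 bp
  2561 − 1926 = 635 bp
  2954 − 2561 = 393 bp
  3638 − 2954 = 684 bp
  wrap: 3913 − 3638 + 1287 = 1562 bp
Sorted largest to smallest: 1562, 684, 639, 635, 393 bp.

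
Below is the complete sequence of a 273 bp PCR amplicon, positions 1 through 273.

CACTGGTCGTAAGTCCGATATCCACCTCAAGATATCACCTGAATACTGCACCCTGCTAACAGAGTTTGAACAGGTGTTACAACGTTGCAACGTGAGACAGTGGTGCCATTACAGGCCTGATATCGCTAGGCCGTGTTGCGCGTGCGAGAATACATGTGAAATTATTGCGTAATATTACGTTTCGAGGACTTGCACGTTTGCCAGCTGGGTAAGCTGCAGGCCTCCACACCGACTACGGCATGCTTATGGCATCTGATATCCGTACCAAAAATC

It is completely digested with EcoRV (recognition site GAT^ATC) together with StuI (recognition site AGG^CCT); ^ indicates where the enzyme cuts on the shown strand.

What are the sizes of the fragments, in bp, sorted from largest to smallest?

EcoRV sites (GATATC) start at positions 17, 31, 119, 255.
EcoRV cuts after base 3 of each site, so after positions 19, 33, 121, 257.
StuI sites (AGGCCT) start at positions 113, 218.
StuI cuts after base 3 of each site, so after positions 115, 220.
Combined cut positions: 19, 33, 115, 121, 220, 257.
Linear molecule, 6 cuts → 7 fragments:
  1–19 → 19 bp
  20–33 → 14 bp
  34–115 → 82 bp
  116–121 → 6 bp
  122–220 → 99 bp
  221–257 → 37 bp
  258–273 → 16 bp
Sorted largest to smallest: 99, 82, 37, 19, 16, 14, 6 bp.

99, 82, 37, 19, 16, 14, 6 bp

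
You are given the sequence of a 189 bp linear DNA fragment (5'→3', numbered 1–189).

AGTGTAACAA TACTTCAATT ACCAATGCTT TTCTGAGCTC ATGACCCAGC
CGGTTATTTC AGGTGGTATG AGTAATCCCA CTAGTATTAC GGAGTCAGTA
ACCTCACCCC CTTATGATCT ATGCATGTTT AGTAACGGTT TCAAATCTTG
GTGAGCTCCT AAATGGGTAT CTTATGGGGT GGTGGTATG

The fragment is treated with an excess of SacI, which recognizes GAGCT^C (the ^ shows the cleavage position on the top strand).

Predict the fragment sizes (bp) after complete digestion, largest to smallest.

SacI sites (GAGCTC) start at positions 35, 153.
SacI cuts after base 5 of each site (before the last base), so after positions 39, 157.
Linear molecule, 2 cuts → 3 fragments:
  1–39 → 39 bp
  40–157 → 118 bp
  158–189 → 32 bp
Sorted largest to smallest: 118, 39, 32 bp.

118, 39, 32 bp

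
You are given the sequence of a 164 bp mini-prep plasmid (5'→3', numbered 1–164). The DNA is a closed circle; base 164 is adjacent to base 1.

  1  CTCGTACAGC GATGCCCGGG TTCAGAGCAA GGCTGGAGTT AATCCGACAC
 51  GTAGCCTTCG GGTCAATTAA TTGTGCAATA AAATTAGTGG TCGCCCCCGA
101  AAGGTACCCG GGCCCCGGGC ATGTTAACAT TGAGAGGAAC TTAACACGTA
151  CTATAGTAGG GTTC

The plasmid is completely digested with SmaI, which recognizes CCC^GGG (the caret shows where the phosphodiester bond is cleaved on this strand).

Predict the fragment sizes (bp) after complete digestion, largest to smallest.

SmaI sites (CCCGGG) start at positions 15, 107, 114.
SmaI cuts after base 3 of each site, so after positions 17, 109, 116.
Circular molecule, 3 cuts → 3 fragments:
  18–109 → 92 bp
  110–116 → 7 bp
  117–164 then 1–17 → 48 + 17 = 65 bp
Sorted largest to smallest: 92, 65, 7 bp.

92, 65, 7 bp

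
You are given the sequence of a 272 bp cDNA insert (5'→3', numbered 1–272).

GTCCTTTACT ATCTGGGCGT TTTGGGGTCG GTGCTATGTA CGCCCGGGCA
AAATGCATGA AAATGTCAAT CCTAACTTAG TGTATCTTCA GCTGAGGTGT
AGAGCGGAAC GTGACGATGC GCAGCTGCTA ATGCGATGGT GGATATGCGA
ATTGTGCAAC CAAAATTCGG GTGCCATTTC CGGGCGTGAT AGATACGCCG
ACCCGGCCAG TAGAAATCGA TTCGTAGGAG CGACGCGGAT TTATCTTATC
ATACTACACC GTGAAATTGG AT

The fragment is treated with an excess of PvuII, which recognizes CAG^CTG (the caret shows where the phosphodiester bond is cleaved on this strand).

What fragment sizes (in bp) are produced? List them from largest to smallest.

PvuII sites (CAGCTG) start at positions 89, 122.
PvuII cuts after base 3 of each site, so after positions 91, 124.
Linear molecule, 2 cuts → 3 fragments:
  1–91 → 91 bp
  92–124 → 33 bp
  125–272 → 148 bp
Sorted largest to smallest: 148, 91, 33 bp.

148, 91, 33 bp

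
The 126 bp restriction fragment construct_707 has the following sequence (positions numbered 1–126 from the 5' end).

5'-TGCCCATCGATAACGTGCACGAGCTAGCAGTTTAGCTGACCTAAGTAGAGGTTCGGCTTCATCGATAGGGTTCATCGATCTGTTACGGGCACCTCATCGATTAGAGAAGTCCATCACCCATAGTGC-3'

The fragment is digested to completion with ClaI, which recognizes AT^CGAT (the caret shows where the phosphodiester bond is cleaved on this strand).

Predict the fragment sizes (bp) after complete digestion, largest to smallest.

55, 29, 22, 13, 7 bp

ClaI sites (ATCGAT) start at positions 6, 61, 74, 96.
ClaI cuts after base 2 of each site, so after positions 7, 62, 75, 97.
Linear molecule, 4 cuts → 5 fragments:
  1–7 → 7 bp
  8–62 → 55 bp
  63–75 → 13 bp
  76–97 → 22 bp
  98–126 → 29 bp
Sorted largest to smallest: 55, 29, 22, 13, 7 bp.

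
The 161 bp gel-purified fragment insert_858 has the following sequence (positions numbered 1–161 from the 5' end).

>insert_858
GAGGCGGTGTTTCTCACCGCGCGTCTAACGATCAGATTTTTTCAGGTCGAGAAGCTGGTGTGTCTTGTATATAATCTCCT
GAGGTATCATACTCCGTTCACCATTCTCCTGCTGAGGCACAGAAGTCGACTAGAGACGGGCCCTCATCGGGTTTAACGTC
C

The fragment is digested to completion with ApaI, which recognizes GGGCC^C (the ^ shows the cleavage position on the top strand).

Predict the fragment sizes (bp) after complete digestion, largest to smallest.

The ApaI site (GGGCCC) starts at position 138.
ApaI cuts after base 5 of each site (before the last base), so after position 142.
Linear molecule, 1 cut → 2 fragments:
  1–142 → 142 bp
  143–161 → 19 bp
Sorted largest to smallest: 142, 19 bp.

142, 19 bp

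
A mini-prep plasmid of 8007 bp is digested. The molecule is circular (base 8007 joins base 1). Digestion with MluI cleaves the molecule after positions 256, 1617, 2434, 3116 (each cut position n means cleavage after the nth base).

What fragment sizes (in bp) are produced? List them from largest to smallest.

5147, 1361, 817, 682 bp

Circular molecule, 4 cuts → 4 fragments:
  1617 − 256 = 1361 bp
  2434 − 1617 = 817 bp
  3116 − 2434 = 682 bp
  wrap: 8007 − 3116 + 256 = 5147 bp
Sorted largest to smallest: 5147, 1361, 817, 682 bp.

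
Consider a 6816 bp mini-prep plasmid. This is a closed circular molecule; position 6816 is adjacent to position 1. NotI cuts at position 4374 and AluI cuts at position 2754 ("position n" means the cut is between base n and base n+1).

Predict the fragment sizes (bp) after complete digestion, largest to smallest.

Combined cut positions (sorted): 2754, 4374.
Circular molecule, 2 cuts → 2 fragments:
  4374 − 2754 = 1620 bp
  wrap: 6816 − 4374 + 2754 = 5196 bp
Sorted largest to smallest: 5196, 1620 bp.

5196, 1620 bp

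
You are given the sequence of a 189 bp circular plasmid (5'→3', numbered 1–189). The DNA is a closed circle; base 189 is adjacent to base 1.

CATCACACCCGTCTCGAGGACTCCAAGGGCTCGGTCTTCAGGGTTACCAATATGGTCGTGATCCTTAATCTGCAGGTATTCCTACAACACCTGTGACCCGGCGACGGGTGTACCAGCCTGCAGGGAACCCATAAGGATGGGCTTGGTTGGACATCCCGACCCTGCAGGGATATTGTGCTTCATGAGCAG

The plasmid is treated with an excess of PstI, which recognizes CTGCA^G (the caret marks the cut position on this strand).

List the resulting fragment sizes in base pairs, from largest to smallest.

97, 48, 44 bp

PstI sites (CTGCAG) start at positions 70, 118, 162.
PstI cuts after base 5 of each site (before the last base), so after positions 74, 122, 166.
Circular molecule, 3 cuts → 3 fragments:
  75–122 → 48 bp
  123–166 → 44 bp
  167–189 then 1–74 → 23 + 74 = 97 bp
Sorted largest to smallest: 97, 48, 44 bp.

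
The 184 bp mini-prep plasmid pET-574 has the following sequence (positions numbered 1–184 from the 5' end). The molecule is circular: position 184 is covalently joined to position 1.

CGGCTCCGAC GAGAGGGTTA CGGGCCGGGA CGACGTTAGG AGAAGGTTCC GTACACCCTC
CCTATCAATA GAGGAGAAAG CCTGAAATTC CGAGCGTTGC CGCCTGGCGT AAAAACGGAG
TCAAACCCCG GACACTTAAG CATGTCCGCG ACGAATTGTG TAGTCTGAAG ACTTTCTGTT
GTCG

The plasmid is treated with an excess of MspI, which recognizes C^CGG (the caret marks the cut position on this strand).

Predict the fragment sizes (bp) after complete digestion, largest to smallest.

MspI sites (CCGG) start at positions 25, 128.
MspI cuts after the first base of each site, so after positions 25, 128.
Circular molecule, 2 cuts → 2 fragments:
  26–128 → 103 bp
  129–184 then 1–25 → 56 + 25 = 81 bp
Sorted largest to smallest: 103, 81 bp.

103, 81 bp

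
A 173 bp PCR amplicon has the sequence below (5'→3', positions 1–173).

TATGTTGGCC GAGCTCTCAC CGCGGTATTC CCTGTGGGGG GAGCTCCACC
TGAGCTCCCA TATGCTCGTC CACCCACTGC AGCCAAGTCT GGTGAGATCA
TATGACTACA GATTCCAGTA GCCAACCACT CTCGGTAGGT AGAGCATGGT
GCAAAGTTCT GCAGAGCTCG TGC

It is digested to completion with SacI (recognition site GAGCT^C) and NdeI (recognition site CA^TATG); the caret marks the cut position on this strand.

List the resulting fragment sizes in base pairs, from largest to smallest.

68, 40, 30, 15, 11, 5, 4 bp

SacI sites (GAGCTC) start at positions 11, 41, 52, 164.
SacI cuts after base 5 of each site (before the last base), so after positions 15, 45, 56, 168.
NdeI sites (CATATG) start at positions 59, 99.
NdeI cuts after base 2 of each site, so after positions 60, 100.
Combined cut positions: 15, 45, 56, 60, 100, 168.
Linear molecule, 6 cuts → 7 fragments:
  1–15 → 15 bp
  16–45 → 30 bp
  46–56 → 11 bp
  57–60 → 4 bp
  61–100 → 40 bp
  101–168 → 68 bp
  169–173 → 5 bp
Sorted largest to smallest: 68, 40, 30, 15, 11, 5, 4 bp.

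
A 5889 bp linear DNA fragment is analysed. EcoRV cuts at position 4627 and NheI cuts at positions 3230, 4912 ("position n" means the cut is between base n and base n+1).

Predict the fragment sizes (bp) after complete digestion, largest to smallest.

Combined cut positions (sorted): 3230, 4627, 4912.
Linear molecule, 3 cuts → 4 fragments:
  3230 − 0 = 3230 bp
  4627 − 3230 = 1397 bp
  4912 − 4627 = 285 bp
  5889 − 4912 = 977 bp
Sorted largest to smallest: 3230, 1397, 977, 285 bp.

3230, 1397, 977, 285 bp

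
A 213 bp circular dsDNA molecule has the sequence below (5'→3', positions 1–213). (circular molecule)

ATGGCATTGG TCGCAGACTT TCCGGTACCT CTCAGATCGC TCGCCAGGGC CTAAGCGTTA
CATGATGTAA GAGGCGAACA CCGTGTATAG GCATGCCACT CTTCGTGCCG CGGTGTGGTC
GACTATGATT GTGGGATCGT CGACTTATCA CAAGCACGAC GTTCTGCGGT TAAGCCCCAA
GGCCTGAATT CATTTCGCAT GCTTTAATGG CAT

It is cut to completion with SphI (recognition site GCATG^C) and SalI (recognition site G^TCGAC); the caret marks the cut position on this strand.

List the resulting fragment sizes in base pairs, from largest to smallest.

107, 62, 23, 21 bp

SphI sites (GCATGC) start at positions 91, 197.
SphI cuts after base 5 of each site (before the last base), so after positions 95, 201.
SalI sites (GTCGAC) start at positions 118, 139.
SalI cuts after the first base of each site, so after positions 118, 139.
Combined cut positions: 95, 118, 139, 201.
Circular molecule, 4 cuts → 4 fragments:
  96–118 → 23 bp
  119–139 → 21 bp
  140–201 → 62 bp
  202–213 then 1–95 → 12 + 95 = 107 bp
Sorted largest to smallest: 107, 62, 23, 21 bp.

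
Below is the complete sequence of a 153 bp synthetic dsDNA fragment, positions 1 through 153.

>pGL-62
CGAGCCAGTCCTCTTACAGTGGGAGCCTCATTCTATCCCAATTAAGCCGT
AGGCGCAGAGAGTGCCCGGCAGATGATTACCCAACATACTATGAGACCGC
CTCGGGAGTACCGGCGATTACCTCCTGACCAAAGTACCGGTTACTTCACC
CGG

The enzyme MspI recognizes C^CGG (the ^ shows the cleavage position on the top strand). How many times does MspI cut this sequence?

4

CCGG occurs starting at positions 66, 111, 137, 150.
MspI cuts at 4 sites.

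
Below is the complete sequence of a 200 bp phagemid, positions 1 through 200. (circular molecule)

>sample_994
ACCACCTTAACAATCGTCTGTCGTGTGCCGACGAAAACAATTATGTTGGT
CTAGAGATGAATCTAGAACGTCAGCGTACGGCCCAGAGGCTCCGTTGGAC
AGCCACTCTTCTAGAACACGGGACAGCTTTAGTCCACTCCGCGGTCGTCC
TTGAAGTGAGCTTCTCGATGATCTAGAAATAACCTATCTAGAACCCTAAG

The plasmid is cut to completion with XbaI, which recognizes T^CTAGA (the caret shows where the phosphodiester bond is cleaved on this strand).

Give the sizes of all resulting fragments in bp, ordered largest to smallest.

XbaI sites (TCTAGA) start at positions 50, 62, 110, 172, 187.
XbaI cuts after the first base of each site, so after positions 50, 62, 110, 172, 187.
Circular molecule, 5 cuts → 5 fragments:
  51–62 → 12 bp
  63–110 → 48 bp
  111–172 → 62 bp
  173–187 → 15 bp
  188–200 then 1–50 → 13 + 50 = 63 bp
Sorted largest to smallest: 63, 62, 48, 15, 12 bp.

63, 62, 48, 15, 12 bp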